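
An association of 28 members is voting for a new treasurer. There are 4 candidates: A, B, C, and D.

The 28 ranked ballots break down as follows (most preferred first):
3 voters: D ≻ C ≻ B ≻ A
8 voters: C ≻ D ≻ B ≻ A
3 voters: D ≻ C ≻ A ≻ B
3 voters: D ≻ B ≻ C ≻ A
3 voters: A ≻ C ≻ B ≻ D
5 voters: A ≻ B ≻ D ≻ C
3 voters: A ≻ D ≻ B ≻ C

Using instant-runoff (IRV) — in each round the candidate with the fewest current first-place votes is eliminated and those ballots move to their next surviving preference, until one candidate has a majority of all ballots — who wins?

Round 1: A 11, B 0, C 8, D 9. B eliminated.
Round 2: A 11, C 8, D 9. C eliminated.
Round 3: A 11, D 17. D has a majority (≥15).

D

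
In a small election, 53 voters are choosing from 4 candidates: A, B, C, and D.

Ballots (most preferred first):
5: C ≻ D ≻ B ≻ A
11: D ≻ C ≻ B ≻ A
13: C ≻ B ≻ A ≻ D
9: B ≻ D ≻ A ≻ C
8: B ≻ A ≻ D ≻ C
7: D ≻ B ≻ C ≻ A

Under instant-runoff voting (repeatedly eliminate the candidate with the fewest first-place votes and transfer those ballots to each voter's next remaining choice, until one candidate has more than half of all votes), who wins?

D

Round 1: A 0, B 17, C 18, D 18. A eliminated.
Round 2: B 17, C 18, D 18. B eliminated.
Round 3: C 18, D 35. D has a majority (≥27).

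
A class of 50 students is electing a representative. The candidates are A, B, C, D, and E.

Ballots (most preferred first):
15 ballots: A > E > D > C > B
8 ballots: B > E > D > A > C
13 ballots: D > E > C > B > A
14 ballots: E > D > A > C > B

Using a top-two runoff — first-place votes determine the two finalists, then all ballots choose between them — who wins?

Round 1 first-place votes: A 15, B 8, C 0, D 13, E 14. A and E advance.
Runoff: A is ranked above E on 15 ballots, E above A on 35.

E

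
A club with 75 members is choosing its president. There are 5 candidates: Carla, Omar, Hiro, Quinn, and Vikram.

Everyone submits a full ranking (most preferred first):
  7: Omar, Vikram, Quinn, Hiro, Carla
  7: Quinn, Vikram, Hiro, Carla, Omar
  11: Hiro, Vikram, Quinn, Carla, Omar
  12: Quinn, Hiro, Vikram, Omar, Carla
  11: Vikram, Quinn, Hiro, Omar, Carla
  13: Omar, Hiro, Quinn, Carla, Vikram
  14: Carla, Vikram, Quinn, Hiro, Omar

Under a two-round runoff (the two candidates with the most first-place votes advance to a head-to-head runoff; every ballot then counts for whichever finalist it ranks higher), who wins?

Round 1 first-place votes: Carla 14, Omar 20, Hiro 11, Quinn 19, Vikram 11. Omar and Quinn advance.
Runoff: Omar is ranked above Quinn on 20 ballots, Quinn above Omar on 55.

Quinn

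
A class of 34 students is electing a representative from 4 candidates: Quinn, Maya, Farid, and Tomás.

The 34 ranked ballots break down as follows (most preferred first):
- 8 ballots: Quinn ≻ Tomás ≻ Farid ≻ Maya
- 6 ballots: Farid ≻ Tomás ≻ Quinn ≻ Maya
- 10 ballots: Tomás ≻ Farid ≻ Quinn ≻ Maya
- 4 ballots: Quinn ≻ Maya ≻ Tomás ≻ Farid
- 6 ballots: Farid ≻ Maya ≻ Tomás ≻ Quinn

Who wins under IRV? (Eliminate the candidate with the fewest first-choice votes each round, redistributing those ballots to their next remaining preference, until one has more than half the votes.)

Round 1: Quinn 12, Maya 0, Farid 12, Tomás 10. Maya eliminated.
Round 2: Quinn 12, Farid 12, Tomás 10. Tomás eliminated.
Round 3: Quinn 12, Farid 22. Farid has a majority (≥18).

Farid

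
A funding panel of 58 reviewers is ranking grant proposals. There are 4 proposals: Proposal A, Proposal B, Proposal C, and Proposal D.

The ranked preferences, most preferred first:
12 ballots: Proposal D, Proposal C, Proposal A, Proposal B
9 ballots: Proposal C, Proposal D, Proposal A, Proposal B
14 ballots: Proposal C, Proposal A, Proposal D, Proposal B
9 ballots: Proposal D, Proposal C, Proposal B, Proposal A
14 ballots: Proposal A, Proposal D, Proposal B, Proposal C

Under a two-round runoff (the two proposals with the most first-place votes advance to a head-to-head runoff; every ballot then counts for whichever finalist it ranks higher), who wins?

Proposal D

Round 1 first-place votes: Proposal A 14, Proposal B 0, Proposal C 23, Proposal D 21. Proposal C and Proposal D advance.
Runoff: Proposal C is ranked above Proposal D on 23 ballots, Proposal D above Proposal C on 35.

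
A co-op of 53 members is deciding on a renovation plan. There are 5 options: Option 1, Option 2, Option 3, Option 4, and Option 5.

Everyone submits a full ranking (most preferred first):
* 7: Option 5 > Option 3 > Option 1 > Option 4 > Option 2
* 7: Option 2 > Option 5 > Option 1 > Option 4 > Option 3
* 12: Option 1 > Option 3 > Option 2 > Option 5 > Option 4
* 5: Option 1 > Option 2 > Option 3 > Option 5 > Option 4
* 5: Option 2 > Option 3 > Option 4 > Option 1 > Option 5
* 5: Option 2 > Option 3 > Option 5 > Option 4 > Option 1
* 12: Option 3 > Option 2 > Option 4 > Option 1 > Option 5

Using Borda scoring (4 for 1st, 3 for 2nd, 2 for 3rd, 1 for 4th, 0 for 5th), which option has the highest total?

Option 1: 7×2 + 7×2 + 12×4 + 5×4 + 5×1 + 5×0 + 12×1 = 113
Option 2: 7×0 + 7×4 + 12×2 + 5×3 + 5×4 + 5×4 + 12×3 = 143
Option 3: 7×3 + 7×0 + 12×3 + 5×2 + 5×3 + 5×3 + 12×4 = 145
Option 4: 7×1 + 7×1 + 12×0 + 5×0 + 5×2 + 5×1 + 12×2 = 53
Option 5: 7×4 + 7×3 + 12×1 + 5×1 + 5×0 + 5×2 + 12×0 = 76

Option 3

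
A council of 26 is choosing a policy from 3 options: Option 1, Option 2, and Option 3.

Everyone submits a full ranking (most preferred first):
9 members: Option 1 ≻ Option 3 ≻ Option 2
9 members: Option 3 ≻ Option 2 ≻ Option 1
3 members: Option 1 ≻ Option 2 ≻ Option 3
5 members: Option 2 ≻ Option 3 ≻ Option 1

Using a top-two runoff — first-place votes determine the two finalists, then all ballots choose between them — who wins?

Round 1 first-place votes: Option 1 12, Option 2 5, Option 3 9. Option 1 and Option 3 advance.
Runoff: Option 1 is ranked above Option 3 on 12 ballots, Option 3 above Option 1 on 14.

Option 3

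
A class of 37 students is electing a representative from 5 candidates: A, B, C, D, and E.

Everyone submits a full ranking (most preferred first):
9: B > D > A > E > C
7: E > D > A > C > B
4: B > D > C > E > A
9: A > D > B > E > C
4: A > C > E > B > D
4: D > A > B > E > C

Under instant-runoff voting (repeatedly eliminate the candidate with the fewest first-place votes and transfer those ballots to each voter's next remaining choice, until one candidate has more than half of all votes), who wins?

A

Round 1: A 13, B 13, C 0, D 4, E 7. C eliminated.
Round 2: A 13, B 13, D 4, E 7. D eliminated.
Round 3: A 17, B 13, E 7. E eliminated.
Round 4: A 24, B 13. A has a majority (≥19).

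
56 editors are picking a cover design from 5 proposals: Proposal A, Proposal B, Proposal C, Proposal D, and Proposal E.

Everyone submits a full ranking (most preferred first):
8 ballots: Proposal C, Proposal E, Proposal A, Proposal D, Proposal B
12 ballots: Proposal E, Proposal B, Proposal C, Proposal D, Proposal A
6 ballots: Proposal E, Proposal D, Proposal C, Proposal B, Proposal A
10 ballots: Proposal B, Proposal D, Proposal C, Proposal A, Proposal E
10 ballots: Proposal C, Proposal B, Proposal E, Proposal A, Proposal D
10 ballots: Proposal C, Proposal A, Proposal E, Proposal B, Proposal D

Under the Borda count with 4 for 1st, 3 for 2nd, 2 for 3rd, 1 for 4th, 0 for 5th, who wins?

Proposal C

Proposal A: 8×2 + 12×0 + 6×0 + 10×1 + 10×1 + 10×3 = 66
Proposal B: 8×0 + 12×3 + 6×1 + 10×4 + 10×3 + 10×1 = 122
Proposal C: 8×4 + 12×2 + 6×2 + 10×2 + 10×4 + 10×4 = 168
Proposal D: 8×1 + 12×1 + 6×3 + 10×3 + 10×0 + 10×0 = 68
Proposal E: 8×3 + 12×4 + 6×4 + 10×0 + 10×2 + 10×2 = 136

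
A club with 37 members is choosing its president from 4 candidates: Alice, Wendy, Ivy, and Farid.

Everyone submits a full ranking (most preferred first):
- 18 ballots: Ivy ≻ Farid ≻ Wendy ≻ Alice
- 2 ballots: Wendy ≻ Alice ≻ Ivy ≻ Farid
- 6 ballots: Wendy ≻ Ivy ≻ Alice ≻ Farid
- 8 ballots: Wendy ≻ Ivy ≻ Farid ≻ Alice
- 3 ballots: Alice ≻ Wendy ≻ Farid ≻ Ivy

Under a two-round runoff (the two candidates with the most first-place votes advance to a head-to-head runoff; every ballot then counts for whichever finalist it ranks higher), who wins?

Wendy

Round 1 first-place votes: Alice 3, Wendy 16, Ivy 18, Farid 0. Ivy and Wendy advance.
Runoff: Ivy is ranked above Wendy on 18 ballots, Wendy above Ivy on 19.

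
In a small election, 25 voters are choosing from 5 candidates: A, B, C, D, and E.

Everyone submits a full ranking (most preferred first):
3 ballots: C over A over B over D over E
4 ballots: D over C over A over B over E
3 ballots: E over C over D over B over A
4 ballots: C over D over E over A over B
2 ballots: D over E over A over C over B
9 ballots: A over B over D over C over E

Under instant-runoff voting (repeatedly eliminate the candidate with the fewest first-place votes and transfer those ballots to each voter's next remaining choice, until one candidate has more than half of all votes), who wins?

C

Round 1: A 9, B 0, C 7, D 6, E 3. B eliminated.
Round 2: A 9, C 7, D 6, E 3. E eliminated.
Round 3: A 9, C 10, D 6. D eliminated.
Round 4: A 11, C 14. C has a majority (≥13).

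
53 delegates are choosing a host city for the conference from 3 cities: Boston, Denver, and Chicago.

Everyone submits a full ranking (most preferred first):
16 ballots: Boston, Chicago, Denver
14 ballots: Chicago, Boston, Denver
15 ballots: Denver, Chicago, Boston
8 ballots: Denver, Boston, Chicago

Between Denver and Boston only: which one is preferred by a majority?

Denver is ranked above Boston on 23 ballots; Boston above Denver on 30.

Boston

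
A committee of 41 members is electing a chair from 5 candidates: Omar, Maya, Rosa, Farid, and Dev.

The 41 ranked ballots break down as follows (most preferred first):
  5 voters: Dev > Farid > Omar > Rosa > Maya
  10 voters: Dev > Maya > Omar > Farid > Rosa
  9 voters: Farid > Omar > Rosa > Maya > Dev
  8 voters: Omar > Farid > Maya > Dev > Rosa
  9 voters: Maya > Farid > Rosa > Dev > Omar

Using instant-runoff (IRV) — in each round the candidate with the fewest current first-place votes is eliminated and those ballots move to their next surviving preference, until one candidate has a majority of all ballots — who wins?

Farid

Round 1: Omar 8, Maya 9, Rosa 0, Farid 9, Dev 15. Rosa eliminated.
Round 2: Omar 8, Maya 9, Farid 9, Dev 15. Omar eliminated.
Round 3: Maya 9, Farid 17, Dev 15. Maya eliminated.
Round 4: Farid 26, Dev 15. Farid has a majority (≥21).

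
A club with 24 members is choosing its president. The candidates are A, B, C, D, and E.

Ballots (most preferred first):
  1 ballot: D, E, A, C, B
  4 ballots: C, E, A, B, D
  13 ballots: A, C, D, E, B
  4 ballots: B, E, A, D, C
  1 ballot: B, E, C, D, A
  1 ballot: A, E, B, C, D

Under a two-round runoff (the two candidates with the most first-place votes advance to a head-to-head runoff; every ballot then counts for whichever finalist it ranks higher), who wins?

A

Round 1 first-place votes: A 14, B 5, C 4, D 1, E 0. A and B advance.
Runoff: A is ranked above B on 19 ballots, B above A on 5.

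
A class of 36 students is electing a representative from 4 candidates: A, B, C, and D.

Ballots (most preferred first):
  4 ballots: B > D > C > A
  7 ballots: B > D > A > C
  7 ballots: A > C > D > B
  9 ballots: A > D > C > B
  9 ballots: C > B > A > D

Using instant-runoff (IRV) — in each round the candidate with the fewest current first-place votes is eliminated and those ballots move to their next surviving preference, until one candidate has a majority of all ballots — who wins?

Round 1: A 16, B 11, C 9, D 0. D eliminated.
Round 2: A 16, B 11, C 9. C eliminated.
Round 3: A 16, B 20. B has a majority (≥19).

B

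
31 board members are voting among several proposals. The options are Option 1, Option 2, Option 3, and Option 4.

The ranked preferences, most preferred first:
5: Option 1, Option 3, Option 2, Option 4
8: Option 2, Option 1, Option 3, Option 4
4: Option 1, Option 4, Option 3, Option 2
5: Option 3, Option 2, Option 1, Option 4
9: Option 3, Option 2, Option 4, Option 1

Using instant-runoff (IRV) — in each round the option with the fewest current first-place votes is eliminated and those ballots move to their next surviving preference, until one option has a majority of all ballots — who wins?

Option 1

Round 1: Option 1 9, Option 2 8, Option 3 14, Option 4 0. Option 4 eliminated.
Round 2: Option 1 9, Option 2 8, Option 3 14. Option 2 eliminated.
Round 3: Option 1 17, Option 3 14. Option 1 has a majority (≥16).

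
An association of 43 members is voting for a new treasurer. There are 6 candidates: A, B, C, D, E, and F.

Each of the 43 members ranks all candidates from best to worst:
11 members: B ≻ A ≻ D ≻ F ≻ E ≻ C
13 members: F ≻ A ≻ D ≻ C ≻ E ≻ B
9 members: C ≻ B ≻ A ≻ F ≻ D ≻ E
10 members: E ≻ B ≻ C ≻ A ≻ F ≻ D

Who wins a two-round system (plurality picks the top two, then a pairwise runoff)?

B

Round 1 first-place votes: A 0, B 11, C 9, D 0, E 10, F 13. F and B advance.
Runoff: F is ranked above B on 13 ballots, B above F on 30.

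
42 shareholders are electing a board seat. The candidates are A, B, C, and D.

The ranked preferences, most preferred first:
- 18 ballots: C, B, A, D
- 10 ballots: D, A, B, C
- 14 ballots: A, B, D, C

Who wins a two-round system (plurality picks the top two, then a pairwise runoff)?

A

Round 1 first-place votes: A 14, B 0, C 18, D 10. C and A advance.
Runoff: C is ranked above A on 18 ballots, A above C on 24.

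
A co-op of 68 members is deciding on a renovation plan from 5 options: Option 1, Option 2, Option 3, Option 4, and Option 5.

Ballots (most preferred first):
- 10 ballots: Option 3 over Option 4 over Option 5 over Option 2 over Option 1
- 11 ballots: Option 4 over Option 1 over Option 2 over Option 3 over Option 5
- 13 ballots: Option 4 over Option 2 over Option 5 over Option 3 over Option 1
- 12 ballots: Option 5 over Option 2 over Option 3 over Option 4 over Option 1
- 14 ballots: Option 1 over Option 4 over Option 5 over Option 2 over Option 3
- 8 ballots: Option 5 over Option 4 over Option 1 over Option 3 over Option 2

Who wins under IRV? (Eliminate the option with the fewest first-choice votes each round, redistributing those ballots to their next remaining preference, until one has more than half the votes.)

Round 1: Option 1 14, Option 2 0, Option 3 10, Option 4 24, Option 5 20. Option 2 eliminated.
Round 2: Option 1 14, Option 3 10, Option 4 24, Option 5 20. Option 3 eliminated.
Round 3: Option 1 14, Option 4 34, Option 5 20. Option 1 eliminated.
Round 4: Option 4 48, Option 5 20. Option 4 has a majority (≥35).

Option 4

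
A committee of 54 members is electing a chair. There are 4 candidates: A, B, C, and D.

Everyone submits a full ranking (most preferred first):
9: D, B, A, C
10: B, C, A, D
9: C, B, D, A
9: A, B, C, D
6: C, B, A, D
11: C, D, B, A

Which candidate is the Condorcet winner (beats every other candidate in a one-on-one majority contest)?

B

B vs A: 45–9
B vs C: 28–26
B vs D: 34–20
B beats every other candidate.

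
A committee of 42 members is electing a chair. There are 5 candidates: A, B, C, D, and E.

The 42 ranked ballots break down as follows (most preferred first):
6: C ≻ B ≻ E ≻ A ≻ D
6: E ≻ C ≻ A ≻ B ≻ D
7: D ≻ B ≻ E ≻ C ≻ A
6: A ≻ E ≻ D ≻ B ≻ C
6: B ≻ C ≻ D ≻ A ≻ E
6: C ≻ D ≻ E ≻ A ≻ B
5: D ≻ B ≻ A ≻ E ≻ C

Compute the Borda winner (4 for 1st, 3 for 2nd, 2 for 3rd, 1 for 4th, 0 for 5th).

C

A: 6×1 + 6×2 + 7×0 + 6×4 + 6×1 + 6×1 + 5×2 = 64
B: 6×3 + 6×1 + 7×3 + 6×1 + 6×4 + 6×0 + 5×3 = 90
C: 6×4 + 6×3 + 7×1 + 6×0 + 6×3 + 6×4 + 5×0 = 91
D: 6×0 + 6×0 + 7×4 + 6×2 + 6×2 + 6×3 + 5×4 = 90
E: 6×2 + 6×4 + 7×2 + 6×3 + 6×0 + 6×2 + 5×1 = 85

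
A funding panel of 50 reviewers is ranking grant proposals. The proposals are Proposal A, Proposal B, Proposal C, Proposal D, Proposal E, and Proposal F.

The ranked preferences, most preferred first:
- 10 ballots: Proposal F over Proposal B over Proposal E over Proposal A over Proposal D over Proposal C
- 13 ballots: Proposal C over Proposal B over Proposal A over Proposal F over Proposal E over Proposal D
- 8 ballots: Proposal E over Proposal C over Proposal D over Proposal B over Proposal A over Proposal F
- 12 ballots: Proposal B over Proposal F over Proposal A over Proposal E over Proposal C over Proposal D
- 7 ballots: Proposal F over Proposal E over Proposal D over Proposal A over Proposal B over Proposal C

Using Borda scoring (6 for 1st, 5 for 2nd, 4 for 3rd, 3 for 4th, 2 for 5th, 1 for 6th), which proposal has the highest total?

Proposal B

Proposal A: 10×3 + 13×4 + 8×2 + 12×4 + 7×3 = 167
Proposal B: 10×5 + 13×5 + 8×3 + 12×6 + 7×2 = 225
Proposal C: 10×1 + 13×6 + 8×5 + 12×2 + 7×1 = 159
Proposal D: 10×2 + 13×1 + 8×4 + 12×1 + 7×4 = 105
Proposal E: 10×4 + 13×2 + 8×6 + 12×3 + 7×5 = 185
Proposal F: 10×6 + 13×3 + 8×1 + 12×5 + 7×6 = 209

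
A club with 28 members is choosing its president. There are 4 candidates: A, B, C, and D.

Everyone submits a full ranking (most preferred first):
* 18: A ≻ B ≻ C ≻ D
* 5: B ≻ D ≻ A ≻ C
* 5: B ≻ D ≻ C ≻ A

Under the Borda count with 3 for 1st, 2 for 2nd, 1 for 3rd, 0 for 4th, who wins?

A: 18×3 + 5×1 + 5×0 = 59
B: 18×2 + 5×3 + 5×3 = 66
C: 18×1 + 5×0 + 5×1 = 23
D: 18×0 + 5×2 + 5×2 = 20

B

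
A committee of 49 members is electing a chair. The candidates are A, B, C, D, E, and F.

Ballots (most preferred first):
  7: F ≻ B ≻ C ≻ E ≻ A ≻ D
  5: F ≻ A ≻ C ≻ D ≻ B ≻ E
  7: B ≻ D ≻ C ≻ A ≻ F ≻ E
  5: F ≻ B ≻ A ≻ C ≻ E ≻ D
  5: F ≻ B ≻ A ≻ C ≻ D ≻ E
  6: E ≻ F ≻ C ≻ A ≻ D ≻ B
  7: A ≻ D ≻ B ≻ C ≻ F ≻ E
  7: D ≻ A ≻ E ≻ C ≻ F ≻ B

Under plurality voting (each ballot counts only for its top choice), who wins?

First-place votes: A 7, B 7, C 0, D 7, E 6, F 22.

F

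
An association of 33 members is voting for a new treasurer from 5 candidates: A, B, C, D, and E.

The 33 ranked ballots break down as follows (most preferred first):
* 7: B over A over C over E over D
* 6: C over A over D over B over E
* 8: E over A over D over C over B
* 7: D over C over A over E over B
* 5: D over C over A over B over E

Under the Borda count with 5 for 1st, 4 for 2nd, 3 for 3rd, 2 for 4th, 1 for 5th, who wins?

A

A: 7×4 + 6×4 + 8×4 + 7×3 + 5×3 = 120
B: 7×5 + 6×2 + 8×1 + 7×1 + 5×2 = 72
C: 7×3 + 6×5 + 8×2 + 7×4 + 5×4 = 115
D: 7×1 + 6×3 + 8×3 + 7×5 + 5×5 = 109
E: 7×2 + 6×1 + 8×5 + 7×2 + 5×1 = 79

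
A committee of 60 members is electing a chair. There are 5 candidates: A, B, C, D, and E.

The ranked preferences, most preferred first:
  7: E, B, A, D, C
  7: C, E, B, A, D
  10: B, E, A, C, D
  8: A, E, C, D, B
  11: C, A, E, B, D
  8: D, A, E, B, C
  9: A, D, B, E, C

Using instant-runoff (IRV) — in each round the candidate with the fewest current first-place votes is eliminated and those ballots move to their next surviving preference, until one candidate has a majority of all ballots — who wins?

Round 1: A 17, B 10, C 18, D 8, E 7. E eliminated.
Round 2: A 17, B 17, C 18, D 8. D eliminated.
Round 3: A 25, B 17, C 18. B eliminated.
Round 4: A 42, C 18. A has a majority (≥31).

A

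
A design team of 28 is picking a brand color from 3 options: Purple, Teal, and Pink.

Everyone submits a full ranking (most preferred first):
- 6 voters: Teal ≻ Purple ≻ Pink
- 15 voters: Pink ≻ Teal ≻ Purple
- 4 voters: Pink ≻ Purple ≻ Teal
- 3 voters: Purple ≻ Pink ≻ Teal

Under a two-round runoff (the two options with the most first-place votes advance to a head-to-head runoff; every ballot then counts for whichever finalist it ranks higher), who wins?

Pink

Round 1 first-place votes: Purple 3, Teal 6, Pink 19. Pink and Teal advance.
Runoff: Pink is ranked above Teal on 22 ballots, Teal above Pink on 6.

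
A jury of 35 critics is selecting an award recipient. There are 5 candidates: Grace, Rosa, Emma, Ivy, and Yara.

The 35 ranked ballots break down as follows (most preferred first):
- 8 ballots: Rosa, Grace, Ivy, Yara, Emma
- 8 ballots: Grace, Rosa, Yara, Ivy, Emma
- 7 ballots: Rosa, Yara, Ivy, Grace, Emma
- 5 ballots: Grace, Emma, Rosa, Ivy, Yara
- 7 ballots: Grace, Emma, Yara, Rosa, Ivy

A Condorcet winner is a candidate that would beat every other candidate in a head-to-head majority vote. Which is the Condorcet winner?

Grace

Grace vs Rosa: 20–15
Grace vs Emma: 35–0
Grace vs Ivy: 28–7
Grace vs Yara: 28–7
Grace beats every other candidate.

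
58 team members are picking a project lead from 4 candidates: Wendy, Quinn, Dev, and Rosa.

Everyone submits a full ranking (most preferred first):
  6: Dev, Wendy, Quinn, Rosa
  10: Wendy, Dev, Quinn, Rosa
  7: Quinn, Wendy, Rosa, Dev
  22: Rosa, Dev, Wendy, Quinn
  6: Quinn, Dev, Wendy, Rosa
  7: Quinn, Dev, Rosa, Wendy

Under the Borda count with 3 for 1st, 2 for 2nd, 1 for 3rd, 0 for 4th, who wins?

Wendy: 6×2 + 10×3 + 7×2 + 22×1 + 6×1 + 7×0 = 84
Quinn: 6×1 + 10×1 + 7×3 + 22×0 + 6×3 + 7×3 = 76
Dev: 6×3 + 10×2 + 7×0 + 22×2 + 6×2 + 7×2 = 108
Rosa: 6×0 + 10×0 + 7×1 + 22×3 + 6×0 + 7×1 = 80

Dev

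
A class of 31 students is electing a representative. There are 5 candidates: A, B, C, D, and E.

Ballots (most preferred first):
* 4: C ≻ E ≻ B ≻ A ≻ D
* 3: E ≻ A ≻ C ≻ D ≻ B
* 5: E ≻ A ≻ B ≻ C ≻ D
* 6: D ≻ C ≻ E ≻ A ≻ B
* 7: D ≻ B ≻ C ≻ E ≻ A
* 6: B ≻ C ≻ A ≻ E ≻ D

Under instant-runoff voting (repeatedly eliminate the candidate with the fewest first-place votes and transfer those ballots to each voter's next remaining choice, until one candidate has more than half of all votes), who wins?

Round 1: A 0, B 6, C 4, D 13, E 8. A eliminated.
Round 2: B 6, C 4, D 13, E 8. C eliminated.
Round 3: B 6, D 13, E 12. B eliminated.
Round 4: D 13, E 18. E has a majority (≥16).

E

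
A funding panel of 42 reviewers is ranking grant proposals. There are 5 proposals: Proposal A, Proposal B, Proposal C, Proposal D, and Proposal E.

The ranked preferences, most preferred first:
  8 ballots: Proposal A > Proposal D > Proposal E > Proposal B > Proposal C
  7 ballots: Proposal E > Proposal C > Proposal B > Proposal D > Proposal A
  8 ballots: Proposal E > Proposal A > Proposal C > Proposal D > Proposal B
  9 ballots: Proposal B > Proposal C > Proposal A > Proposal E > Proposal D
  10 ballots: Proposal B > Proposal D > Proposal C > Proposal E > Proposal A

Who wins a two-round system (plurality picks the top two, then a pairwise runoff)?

Proposal E

Round 1 first-place votes: Proposal A 8, Proposal B 19, Proposal C 0, Proposal D 0, Proposal E 15. Proposal B and Proposal E advance.
Runoff: Proposal B is ranked above Proposal E on 19 ballots, Proposal E above Proposal B on 23.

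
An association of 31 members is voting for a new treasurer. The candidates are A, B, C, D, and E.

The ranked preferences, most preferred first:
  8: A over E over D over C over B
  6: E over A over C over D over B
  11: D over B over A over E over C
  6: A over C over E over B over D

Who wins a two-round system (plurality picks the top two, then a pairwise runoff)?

Round 1 first-place votes: A 14, B 0, C 0, D 11, E 6. A and D advance.
Runoff: A is ranked above D on 20 ballots, D above A on 11.

A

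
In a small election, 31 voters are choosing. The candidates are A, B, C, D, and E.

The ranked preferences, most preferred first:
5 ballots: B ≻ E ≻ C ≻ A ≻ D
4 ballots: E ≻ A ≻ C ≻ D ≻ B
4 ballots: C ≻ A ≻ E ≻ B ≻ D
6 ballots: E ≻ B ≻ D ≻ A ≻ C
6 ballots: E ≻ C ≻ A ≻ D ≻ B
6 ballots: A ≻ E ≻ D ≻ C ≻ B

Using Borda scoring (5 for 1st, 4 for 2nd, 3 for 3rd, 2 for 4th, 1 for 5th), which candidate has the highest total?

E

A: 5×2 + 4×4 + 4×4 + 6×2 + 6×3 + 6×5 = 102
B: 5×5 + 4×1 + 4×2 + 6×4 + 6×1 + 6×1 = 73
C: 5×3 + 4×3 + 4×5 + 6×1 + 6×4 + 6×2 = 89
D: 5×1 + 4×2 + 4×1 + 6×3 + 6×2 + 6×3 = 65
E: 5×4 + 4×5 + 4×3 + 6×5 + 6×5 + 6×4 = 136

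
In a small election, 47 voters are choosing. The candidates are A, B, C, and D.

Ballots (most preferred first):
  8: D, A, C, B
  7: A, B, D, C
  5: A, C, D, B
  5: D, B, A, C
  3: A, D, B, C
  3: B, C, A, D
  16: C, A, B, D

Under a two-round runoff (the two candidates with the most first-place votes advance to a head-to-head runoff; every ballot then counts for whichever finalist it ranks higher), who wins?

A

Round 1 first-place votes: A 15, B 3, C 16, D 13. C and A advance.
Runoff: C is ranked above A on 19 ballots, A above C on 28.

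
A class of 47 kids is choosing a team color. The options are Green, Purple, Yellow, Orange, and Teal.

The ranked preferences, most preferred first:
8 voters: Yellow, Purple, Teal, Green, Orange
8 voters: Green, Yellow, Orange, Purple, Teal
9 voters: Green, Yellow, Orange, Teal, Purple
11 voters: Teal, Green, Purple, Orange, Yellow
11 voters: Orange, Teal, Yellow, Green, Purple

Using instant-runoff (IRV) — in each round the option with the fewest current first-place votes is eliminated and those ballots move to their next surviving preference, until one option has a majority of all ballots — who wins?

Teal

Round 1: Green 17, Purple 0, Yellow 8, Orange 11, Teal 11. Purple eliminated.
Round 2: Green 17, Yellow 8, Orange 11, Teal 11. Yellow eliminated.
Round 3: Green 17, Orange 11, Teal 19. Orange eliminated.
Round 4: Green 17, Teal 30. Teal has a majority (≥24).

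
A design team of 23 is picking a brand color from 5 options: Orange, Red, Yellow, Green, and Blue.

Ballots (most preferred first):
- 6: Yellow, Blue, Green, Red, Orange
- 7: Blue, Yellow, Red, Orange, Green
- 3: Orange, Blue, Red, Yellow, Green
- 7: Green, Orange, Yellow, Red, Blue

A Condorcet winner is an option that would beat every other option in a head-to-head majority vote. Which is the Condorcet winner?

Yellow

Yellow vs Orange: 13–10
Yellow vs Red: 20–3
Yellow vs Green: 16–7
Yellow vs Blue: 13–10
Yellow beats every other option.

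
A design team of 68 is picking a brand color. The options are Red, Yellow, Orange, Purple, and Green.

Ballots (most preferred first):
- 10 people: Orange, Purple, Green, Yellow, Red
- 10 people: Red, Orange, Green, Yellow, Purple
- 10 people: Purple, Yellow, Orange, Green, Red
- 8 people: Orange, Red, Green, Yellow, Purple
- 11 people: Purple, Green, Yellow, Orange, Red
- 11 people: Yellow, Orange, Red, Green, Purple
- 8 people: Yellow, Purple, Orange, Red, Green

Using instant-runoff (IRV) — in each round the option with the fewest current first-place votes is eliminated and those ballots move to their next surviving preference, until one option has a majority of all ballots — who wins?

Round 1: Red 10, Yellow 19, Orange 18, Purple 21, Green 0. Green eliminated.
Round 2: Red 10, Yellow 19, Orange 18, Purple 21. Red eliminated.
Round 3: Yellow 19, Orange 28, Purple 21. Yellow eliminated.
Round 4: Orange 39, Purple 29. Orange has a majority (≥35).

Orange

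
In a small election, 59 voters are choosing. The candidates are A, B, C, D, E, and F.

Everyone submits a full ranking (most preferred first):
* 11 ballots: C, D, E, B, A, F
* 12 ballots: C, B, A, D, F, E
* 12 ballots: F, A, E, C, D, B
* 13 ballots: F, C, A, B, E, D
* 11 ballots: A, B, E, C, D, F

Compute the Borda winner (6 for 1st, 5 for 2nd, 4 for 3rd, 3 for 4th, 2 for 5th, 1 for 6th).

A: 11×2 + 12×4 + 12×5 + 13×4 + 11×6 = 248
B: 11×3 + 12×5 + 12×1 + 13×3 + 11×5 = 199
C: 11×6 + 12×6 + 12×3 + 13×5 + 11×3 = 272
D: 11×5 + 12×3 + 12×2 + 13×1 + 11×2 = 150
E: 11×4 + 12×1 + 12×4 + 13×2 + 11×4 = 174
F: 11×1 + 12×2 + 12×6 + 13×6 + 11×1 = 196

C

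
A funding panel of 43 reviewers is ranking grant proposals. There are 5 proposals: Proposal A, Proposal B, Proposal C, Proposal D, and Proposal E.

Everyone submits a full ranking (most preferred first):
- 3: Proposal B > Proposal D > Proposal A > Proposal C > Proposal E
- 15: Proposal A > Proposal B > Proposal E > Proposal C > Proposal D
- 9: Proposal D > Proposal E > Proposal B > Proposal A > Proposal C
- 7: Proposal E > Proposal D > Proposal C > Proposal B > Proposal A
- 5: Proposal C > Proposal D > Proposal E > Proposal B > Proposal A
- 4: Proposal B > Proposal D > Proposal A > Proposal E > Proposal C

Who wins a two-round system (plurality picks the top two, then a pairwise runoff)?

Proposal D

Round 1 first-place votes: Proposal A 15, Proposal B 7, Proposal C 5, Proposal D 9, Proposal E 7. Proposal A and Proposal D advance.
Runoff: Proposal A is ranked above Proposal D on 15 ballots, Proposal D above Proposal A on 28.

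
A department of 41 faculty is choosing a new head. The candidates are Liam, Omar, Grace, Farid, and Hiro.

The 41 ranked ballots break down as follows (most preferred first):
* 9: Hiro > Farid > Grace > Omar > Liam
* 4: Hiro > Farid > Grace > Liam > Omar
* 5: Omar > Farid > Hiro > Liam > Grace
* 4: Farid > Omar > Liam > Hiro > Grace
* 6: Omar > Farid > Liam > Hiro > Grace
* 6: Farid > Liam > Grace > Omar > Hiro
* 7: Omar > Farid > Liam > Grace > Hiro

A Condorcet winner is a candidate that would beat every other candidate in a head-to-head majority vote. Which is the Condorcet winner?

Farid

Farid vs Liam: 41–0
Farid vs Omar: 23–18
Farid vs Grace: 41–0
Farid vs Hiro: 28–13
Farid beats every other candidate.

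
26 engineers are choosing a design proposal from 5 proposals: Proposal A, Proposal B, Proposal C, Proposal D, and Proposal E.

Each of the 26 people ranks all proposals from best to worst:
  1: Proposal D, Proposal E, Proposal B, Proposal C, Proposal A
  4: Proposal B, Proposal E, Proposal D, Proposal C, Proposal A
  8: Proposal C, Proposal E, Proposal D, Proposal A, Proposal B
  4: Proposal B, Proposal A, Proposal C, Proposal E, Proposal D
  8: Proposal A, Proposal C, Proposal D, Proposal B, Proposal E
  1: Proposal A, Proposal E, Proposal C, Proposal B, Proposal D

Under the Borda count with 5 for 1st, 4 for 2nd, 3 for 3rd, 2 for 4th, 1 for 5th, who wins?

Proposal A: 1×1 + 4×1 + 8×2 + 4×4 + 8×5 + 1×5 = 82
Proposal B: 1×3 + 4×5 + 8×1 + 4×5 + 8×2 + 1×2 = 69
Proposal C: 1×2 + 4×2 + 8×5 + 4×3 + 8×4 + 1×3 = 97
Proposal D: 1×5 + 4×3 + 8×3 + 4×1 + 8×3 + 1×1 = 70
Proposal E: 1×4 + 4×4 + 8×4 + 4×2 + 8×1 + 1×4 = 72

Proposal C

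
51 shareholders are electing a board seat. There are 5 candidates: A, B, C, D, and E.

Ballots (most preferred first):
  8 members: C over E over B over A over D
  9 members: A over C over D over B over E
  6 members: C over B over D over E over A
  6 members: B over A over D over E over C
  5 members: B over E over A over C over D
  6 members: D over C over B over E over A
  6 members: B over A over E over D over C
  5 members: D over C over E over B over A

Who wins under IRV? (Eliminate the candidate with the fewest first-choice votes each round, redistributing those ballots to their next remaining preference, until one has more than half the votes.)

Round 1: A 9, B 17, C 14, D 11, E 0. E eliminated.
Round 2: A 9, B 17, C 14, D 11. A eliminated.
Round 3: B 17, C 23, D 11. D eliminated.
Round 4: B 17, C 34. C has a majority (≥26).

C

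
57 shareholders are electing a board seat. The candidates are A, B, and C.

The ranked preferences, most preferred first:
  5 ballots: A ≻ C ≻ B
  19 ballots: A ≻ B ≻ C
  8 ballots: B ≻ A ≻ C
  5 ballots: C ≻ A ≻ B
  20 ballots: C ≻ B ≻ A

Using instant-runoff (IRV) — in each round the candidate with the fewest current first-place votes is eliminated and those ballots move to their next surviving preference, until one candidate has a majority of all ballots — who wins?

Round 1: A 24, B 8, C 25. B eliminated.
Round 2: A 32, C 25. A has a majority (≥29).

A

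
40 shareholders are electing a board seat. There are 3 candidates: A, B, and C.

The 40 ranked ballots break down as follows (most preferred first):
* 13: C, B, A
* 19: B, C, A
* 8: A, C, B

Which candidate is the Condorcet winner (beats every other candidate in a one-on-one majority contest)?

C

C vs A: 32–8
C vs B: 21–19
C beats every other candidate.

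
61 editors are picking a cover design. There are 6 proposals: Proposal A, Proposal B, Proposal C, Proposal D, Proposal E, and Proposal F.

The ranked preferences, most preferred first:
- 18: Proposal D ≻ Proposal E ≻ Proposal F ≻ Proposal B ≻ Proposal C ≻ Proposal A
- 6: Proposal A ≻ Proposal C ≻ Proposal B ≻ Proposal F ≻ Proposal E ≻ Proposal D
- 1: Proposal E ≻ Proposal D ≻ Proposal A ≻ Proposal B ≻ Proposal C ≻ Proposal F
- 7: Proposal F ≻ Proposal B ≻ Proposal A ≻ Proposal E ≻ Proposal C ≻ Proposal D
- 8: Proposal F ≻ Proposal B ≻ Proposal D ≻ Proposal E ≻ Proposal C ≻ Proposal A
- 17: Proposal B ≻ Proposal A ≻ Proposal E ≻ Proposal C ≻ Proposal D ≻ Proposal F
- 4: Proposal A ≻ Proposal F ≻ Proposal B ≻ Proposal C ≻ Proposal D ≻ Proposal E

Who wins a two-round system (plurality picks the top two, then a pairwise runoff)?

Round 1 first-place votes: Proposal A 10, Proposal B 17, Proposal C 0, Proposal D 18, Proposal E 1, Proposal F 15. Proposal D and Proposal B advance.
Runoff: Proposal D is ranked above Proposal B on 19 ballots, Proposal B above Proposal D on 42.

Proposal B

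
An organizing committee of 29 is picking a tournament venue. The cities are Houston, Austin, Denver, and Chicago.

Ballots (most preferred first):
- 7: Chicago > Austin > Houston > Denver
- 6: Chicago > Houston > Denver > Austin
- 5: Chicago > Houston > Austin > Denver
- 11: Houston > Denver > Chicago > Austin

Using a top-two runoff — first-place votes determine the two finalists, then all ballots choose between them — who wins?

Round 1 first-place votes: Houston 11, Austin 0, Denver 0, Chicago 18. Chicago and Houston advance.
Runoff: Chicago is ranked above Houston on 18 ballots, Houston above Chicago on 11.

Chicago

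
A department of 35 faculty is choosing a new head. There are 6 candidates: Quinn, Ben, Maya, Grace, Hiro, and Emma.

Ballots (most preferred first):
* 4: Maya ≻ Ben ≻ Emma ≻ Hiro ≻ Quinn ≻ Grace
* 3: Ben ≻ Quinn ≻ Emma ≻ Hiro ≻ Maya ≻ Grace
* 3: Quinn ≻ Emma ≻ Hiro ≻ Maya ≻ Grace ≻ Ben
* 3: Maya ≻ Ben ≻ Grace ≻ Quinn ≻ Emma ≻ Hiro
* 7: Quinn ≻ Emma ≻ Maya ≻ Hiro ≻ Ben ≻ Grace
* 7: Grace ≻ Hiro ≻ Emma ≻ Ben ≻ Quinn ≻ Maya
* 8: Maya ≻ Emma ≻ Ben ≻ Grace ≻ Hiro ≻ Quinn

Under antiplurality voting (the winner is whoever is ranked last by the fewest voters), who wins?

Emma

Last-place votes: Quinn 8, Ben 3, Maya 7, Grace 14, Hiro 3, Emma 0.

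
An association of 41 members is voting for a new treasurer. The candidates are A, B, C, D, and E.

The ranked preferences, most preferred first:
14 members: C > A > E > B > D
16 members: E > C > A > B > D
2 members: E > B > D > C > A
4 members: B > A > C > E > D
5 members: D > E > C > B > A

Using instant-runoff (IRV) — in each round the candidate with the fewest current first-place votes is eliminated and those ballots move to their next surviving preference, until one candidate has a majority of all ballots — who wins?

Round 1: A 0, B 4, C 14, D 5, E 18. A eliminated.
Round 2: B 4, C 14, D 5, E 18. B eliminated.
Round 3: C 18, D 5, E 18. D eliminated.
Round 4: C 18, E 23. E has a majority (≥21).

E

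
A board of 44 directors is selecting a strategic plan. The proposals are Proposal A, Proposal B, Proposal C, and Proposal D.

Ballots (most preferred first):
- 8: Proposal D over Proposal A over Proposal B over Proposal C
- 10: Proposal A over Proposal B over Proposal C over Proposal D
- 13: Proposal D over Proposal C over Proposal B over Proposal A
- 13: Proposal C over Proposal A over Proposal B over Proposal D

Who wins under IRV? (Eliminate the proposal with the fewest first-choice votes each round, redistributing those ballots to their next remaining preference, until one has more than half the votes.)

Round 1: Proposal A 10, Proposal B 0, Proposal C 13, Proposal D 21. Proposal B eliminated.
Round 2: Proposal A 10, Proposal C 13, Proposal D 21. Proposal A eliminated.
Round 3: Proposal C 23, Proposal D 21. Proposal C has a majority (≥23).

Proposal C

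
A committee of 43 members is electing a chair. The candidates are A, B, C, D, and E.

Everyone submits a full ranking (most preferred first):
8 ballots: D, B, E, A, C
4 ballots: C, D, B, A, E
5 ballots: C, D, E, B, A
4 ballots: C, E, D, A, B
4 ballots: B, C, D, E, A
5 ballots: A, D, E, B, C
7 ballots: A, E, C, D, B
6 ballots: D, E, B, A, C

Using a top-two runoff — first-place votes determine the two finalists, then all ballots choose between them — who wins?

C

Round 1 first-place votes: A 12, B 4, C 13, D 14, E 0. D and C advance.
Runoff: D is ranked above C on 19 ballots, C above D on 24.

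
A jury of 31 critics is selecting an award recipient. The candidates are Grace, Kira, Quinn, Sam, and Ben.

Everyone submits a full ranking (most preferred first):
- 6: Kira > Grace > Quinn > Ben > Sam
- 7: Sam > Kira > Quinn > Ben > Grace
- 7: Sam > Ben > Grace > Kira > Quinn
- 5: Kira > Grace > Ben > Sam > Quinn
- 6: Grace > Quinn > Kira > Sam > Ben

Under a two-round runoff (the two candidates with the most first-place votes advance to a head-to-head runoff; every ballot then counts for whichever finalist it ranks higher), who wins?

Round 1 first-place votes: Grace 6, Kira 11, Quinn 0, Sam 14, Ben 0. Sam and Kira advance.
Runoff: Sam is ranked above Kira on 14 ballots, Kira above Sam on 17.

Kira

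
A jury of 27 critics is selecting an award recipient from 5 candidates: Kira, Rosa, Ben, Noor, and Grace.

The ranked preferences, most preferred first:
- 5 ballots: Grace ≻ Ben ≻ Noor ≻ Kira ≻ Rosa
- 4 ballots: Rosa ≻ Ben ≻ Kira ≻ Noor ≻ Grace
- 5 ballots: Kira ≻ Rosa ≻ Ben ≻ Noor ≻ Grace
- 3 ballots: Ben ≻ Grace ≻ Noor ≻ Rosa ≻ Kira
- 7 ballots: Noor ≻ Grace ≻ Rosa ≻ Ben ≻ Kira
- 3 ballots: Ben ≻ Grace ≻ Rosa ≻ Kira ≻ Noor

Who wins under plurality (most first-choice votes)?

First-place votes: Kira 5, Rosa 4, Ben 6, Noor 7, Grace 5.

Noor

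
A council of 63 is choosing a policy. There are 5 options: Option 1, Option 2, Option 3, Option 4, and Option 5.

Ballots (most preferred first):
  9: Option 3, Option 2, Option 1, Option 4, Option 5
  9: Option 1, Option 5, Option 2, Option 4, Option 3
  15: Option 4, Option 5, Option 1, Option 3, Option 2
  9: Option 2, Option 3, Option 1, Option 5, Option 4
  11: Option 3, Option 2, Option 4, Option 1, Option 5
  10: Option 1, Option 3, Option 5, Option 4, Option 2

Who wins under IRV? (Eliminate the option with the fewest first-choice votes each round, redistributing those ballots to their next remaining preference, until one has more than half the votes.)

Option 1

Round 1: Option 1 19, Option 2 9, Option 3 20, Option 4 15, Option 5 0. Option 5 eliminated.
Round 2: Option 1 19, Option 2 9, Option 3 20, Option 4 15. Option 2 eliminated.
Round 3: Option 1 19, Option 3 29, Option 4 15. Option 4 eliminated.
Round 4: Option 1 34, Option 3 29. Option 1 has a majority (≥32).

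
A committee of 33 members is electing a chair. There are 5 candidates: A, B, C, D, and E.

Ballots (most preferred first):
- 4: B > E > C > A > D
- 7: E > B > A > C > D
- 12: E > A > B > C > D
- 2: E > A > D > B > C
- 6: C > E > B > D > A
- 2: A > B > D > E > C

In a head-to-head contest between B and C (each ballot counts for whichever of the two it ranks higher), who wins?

B is ranked above C on 27 ballots; C above B on 6.

B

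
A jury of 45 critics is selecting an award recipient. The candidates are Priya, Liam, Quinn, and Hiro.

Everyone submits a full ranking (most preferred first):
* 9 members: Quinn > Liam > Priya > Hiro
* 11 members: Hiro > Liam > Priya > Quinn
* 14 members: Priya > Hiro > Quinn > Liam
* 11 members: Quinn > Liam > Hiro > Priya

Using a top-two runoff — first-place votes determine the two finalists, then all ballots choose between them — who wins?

Priya

Round 1 first-place votes: Priya 14, Liam 0, Quinn 20, Hiro 11. Quinn and Priya advance.
Runoff: Quinn is ranked above Priya on 20 ballots, Priya above Quinn on 25.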